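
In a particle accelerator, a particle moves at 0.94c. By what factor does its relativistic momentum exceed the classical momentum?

p_rel = γmv, p_class = mv
Ratio = γ = 1/√(1 - 0.94²)
= 1/√(0.1164) = 2.931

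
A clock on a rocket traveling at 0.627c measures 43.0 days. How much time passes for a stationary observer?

Proper time Δt₀ = 43.0 days
γ = 1/√(1 - 0.627²) = 1.2837
Δt = γΔt₀ = 1.2837 × 43.0 = 55.20 days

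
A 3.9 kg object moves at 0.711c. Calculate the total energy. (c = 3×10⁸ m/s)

γ = 1/√(1 - 0.711²) = 1.4221
mc² = 3.9 × (3×10⁸)² = 3.510×10¹⁷ J
E = γmc² = 1.4221 × 3.510×10¹⁷ = 4.992×10¹⁷ J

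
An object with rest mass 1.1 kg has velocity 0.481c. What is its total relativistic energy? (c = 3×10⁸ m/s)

γ = 1/√(1 - 0.481²) = 1.1406
mc² = 1.1 × (3×10⁸)² = 9.900×10¹⁶ J
E = γmc² = 1.1406 × 9.900×10¹⁶ = 1.129×10¹⁷ J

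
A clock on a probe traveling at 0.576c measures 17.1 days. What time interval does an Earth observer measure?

Proper time Δt₀ = 17.1 days
γ = 1/√(1 - 0.576²) = 1.2233
Δt = γΔt₀ = 1.2233 × 17.1 = 20.92 days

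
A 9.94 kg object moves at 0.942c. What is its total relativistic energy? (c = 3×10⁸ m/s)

γ = 1/√(1 - 0.942²) = 2.980
mc² = 9.94 × (3×10⁸)² = 8.946×10¹⁷ J
E = γmc² = 2.980 × 8.946×10¹⁷ = 2.666×10¹⁸ J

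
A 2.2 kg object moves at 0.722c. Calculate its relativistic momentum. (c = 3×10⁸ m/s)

γ = 1/√(1 - 0.722²) = 1.4453
v = 0.722 × 3×10⁸ = 2.166×10⁸ m/s
p = γmv = 1.4453 × 2.2 × 2.166×10⁸ = 6.887×10⁸ kg·m/s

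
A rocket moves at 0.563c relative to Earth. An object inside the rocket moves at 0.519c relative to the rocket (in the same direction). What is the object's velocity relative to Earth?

u = (u' + v)/(1 + u'v/c²)
Numerator: 0.519 + 0.563 = 1.082
Denominator: 1 + 0.292197 = 1.292197
u = 1.082/1.292197 = 0.8373c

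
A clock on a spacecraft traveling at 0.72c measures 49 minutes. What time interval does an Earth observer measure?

Proper time Δt₀ = 49 minutes
γ = 1/√(1 - 0.72²) = 1.441
Δt = γΔt₀ = 1.441 × 49 = 70.61 minutes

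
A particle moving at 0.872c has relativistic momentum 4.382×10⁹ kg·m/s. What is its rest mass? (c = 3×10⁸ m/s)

γ = 1/√(1 - 0.872²) = 2.0429
v = 0.872 × 3×10⁸ = 2.616×10⁸ m/s
m = p/(γv) = 4.382×10⁹/(2.0429 × 2.616×10⁸) = 8.200 kg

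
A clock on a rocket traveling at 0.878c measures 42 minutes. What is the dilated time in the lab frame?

Proper time Δt₀ = 42 minutes
γ = 1/√(1 - 0.878²) = 2.089
Δt = γΔt₀ = 2.089 × 42 = 87.74 minutes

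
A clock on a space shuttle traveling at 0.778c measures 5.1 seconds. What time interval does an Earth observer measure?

Proper time Δt₀ = 5.1 seconds
γ = 1/√(1 - 0.778²) = 1.5917
Δt = γΔt₀ = 1.5917 × 5.1 = 8.118 seconds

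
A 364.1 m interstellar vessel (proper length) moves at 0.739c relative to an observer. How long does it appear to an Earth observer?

Proper length L₀ = 364.1 m
γ = 1/√(1 - 0.739²) = 1.4843
L = L₀/γ = 364.1/1.4843 = 245.3 m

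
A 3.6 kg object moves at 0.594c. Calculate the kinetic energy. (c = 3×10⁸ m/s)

γ = 1/√(1 - 0.594²) = 1.24306
γ - 1 = 0.24306
KE = (γ-1)mc² = 0.24306 × 3.6 × (3×10⁸)² = 7.875×10¹⁶ J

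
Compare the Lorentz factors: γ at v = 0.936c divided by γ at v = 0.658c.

γ₁ = 1/√(1 - 0.936²) = 2.841
γ₂ = 1/√(1 - 0.658²) = 1.328
γ₁/γ₂ = 2.841/1.328 = 2.139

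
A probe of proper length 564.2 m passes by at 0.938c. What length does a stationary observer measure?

Proper length L₀ = 564.2 m
γ = 1/√(1 - 0.938²) = 2.885
L = L₀/γ = 564.2/2.885 = 195.6 m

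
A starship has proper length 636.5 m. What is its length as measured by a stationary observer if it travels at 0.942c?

Proper length L₀ = 636.5 m
γ = 1/√(1 - 0.942²) = 2.980
L = L₀/γ = 636.5/2.980 = 213.6 m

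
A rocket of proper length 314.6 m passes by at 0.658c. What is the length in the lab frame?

Proper length L₀ = 314.6 m
γ = 1/√(1 - 0.658²) = 1.328
L = L₀/γ = 314.6/1.328 = 236.9 m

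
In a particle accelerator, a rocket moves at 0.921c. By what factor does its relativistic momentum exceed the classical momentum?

p_rel = γmv, p_class = mv
Ratio = γ = 1/√(1 - 0.921²)
= 1/√(0.151759) = 2.567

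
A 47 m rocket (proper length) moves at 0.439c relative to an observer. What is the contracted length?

Proper length L₀ = 47 m
γ = 1/√(1 - 0.439²) = 1.113
L = L₀/γ = 47/1.113 = 42.23 m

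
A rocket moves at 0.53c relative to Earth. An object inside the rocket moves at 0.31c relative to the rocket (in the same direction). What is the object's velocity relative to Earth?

u = (u' + v)/(1 + u'v/c²)
Numerator: 0.31 + 0.53 = 0.84
Denominator: 1 + 0.1643 = 1.1643
u = 0.84/1.1643 = 0.7215c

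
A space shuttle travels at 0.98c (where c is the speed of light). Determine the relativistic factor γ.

v/c = 0.98, so (v/c)² = 0.9604
1 - (v/c)² = 0.0396
γ = 1/√(0.0396) = 5.025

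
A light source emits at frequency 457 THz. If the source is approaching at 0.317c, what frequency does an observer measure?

β = v/c = 0.317
(1+β)/(1-β) = 1.317/0.683 = 1.9283
Doppler factor = √(1.9283) = 1.3886
f_obs = 457 × 1.3886 = 634.6 THz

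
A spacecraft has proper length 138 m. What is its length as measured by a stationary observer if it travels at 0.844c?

Proper length L₀ = 138 m
γ = 1/√(1 - 0.844²) = 1.86448
L = L₀/γ = 138/1.86448 = 74.02 m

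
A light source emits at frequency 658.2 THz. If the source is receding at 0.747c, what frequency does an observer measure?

β = v/c = 0.747
(1-β)/(1+β) = 0.253/1.747 = 0.14482
Doppler factor = √(0.14482) = 0.3806
f_obs = 658.2 × 0.3806 = 250.5 THz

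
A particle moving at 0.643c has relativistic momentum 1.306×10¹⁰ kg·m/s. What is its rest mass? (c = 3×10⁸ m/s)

γ = 1/√(1 - 0.643²) = 1.3057
v = 0.643 × 3×10⁸ = 1.929×10⁸ m/s
m = p/(γv) = 1.306×10¹⁰/(1.3057 × 1.929×10⁸) = 51.85 kg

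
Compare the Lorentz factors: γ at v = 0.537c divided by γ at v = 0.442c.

γ₁ = 1/√(1 - 0.537²) = 1.185
γ₂ = 1/√(1 - 0.442²) = 1.115
γ₁/γ₂ = 1.185/1.115 = 1.063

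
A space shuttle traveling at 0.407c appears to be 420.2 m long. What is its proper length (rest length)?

Contracted length L = 420.2 m
γ = 1/√(1 - 0.407²) = 1.0948
L₀ = γL = 1.0948 × 420.2 = 460.0 m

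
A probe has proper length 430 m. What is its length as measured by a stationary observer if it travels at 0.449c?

Proper length L₀ = 430 m
γ = 1/√(1 - 0.449²) = 1.1192
L = L₀/γ = 430/1.1192 = 384.2 m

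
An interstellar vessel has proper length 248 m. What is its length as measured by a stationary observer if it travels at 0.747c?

Proper length L₀ = 248 m
γ = 1/√(1 - 0.747²) = 1.504
L = L₀/γ = 248/1.504 = 164.9 m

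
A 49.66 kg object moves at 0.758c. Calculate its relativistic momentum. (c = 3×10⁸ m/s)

γ = 1/√(1 - 0.758²) = 1.533
v = 0.758 × 3×10⁸ = 2.274×10⁸ m/s
p = γmv = 1.533 × 49.66 × 2.274×10⁸ = 1.731×10¹⁰ kg·m/s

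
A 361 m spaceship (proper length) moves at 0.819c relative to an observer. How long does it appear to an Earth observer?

Proper length L₀ = 361 m
γ = 1/√(1 - 0.819²) = 1.743
L = L₀/γ = 361/1.743 = 207.1 m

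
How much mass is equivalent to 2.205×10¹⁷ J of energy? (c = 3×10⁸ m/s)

From E = mc², we get m = E/c²
c² = (3×10⁸)² = 9×10¹⁶ m²/s²
m = 2.205×10¹⁷ / 9×10¹⁶ = 2.450 kg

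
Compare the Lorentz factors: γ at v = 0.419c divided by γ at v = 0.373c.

γ₁ = 1/√(1 - 0.419²) = 1.1013
γ₂ = 1/√(1 - 0.373²) = 1.0778
γ₁/γ₂ = 1.1013/1.0778 = 1.022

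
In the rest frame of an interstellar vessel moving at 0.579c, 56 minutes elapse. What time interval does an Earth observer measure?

Proper time Δt₀ = 56 minutes
γ = 1/√(1 - 0.579²) = 1.2265
Δt = γΔt₀ = 1.2265 × 56 = 68.68 minutes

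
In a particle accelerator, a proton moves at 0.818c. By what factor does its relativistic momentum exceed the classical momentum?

p_rel = γmv, p_class = mv
Ratio = γ = 1/√(1 - 0.818²)
= 1/√(0.330876) = 1.738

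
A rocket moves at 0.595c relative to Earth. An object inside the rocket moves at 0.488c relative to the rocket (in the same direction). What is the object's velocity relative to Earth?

u = (u' + v)/(1 + u'v/c²)
Numerator: 0.488 + 0.595 = 1.083
Denominator: 1 + 0.29036 = 1.29036
u = 1.083/1.29036 = 0.8393c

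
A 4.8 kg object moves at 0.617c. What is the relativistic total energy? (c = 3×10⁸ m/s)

γ = 1/√(1 - 0.617²) = 1.2707
mc² = 4.8 × (3×10⁸)² = 4.320×10¹⁷ J
E = γmc² = 1.2707 × 4.320×10¹⁷ = 5.489×10¹⁷ J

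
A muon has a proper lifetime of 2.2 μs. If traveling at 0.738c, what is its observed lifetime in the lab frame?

Proper lifetime τ₀ = 2.2 μs
γ = 1/√(1 - 0.738²) = 1.482
τ = γτ₀ = 1.482 × 2.2 μs = 3.260 μs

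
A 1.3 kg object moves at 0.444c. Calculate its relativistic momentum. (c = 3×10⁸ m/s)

γ = 1/√(1 - 0.444²) = 1.11604
v = 0.444 × 3×10⁸ = 1.332×10⁸ m/s
p = γmv = 1.11604 × 1.3 × 1.332×10⁸ = 1.933×10⁸ kg·m/s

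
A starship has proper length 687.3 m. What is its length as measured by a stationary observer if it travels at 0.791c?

Proper length L₀ = 687.3 m
γ = 1/√(1 - 0.791²) = 1.6345
L = L₀/γ = 687.3/1.6345 = 420.5 m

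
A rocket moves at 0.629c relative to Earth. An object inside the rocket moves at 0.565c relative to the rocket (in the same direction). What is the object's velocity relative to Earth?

u = (u' + v)/(1 + u'v/c²)
Numerator: 0.565 + 0.629 = 1.194
Denominator: 1 + 0.355385 = 1.355385
u = 1.194/1.355385 = 0.8809c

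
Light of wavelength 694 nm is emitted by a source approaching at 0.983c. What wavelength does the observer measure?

β = 0.983
Wavelength Doppler factor = √(0.017/1.983) = √(0.008573) = 0.09259
λ_obs = 694 × 0.09259 = 64.26 nm (blueshift)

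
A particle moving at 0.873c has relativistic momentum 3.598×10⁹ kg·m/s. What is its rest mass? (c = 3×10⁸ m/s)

γ = 1/√(1 - 0.873²) = 2.0504
v = 0.873 × 3×10⁸ = 2.619×10⁸ m/s
m = p/(γv) = 3.598×10⁹/(2.0504 × 2.619×10⁸) = 6.700 kg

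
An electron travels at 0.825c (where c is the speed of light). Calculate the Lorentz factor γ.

v/c = 0.825, so (v/c)² = 0.680625
1 - (v/c)² = 0.319375
γ = 1/√(0.319375) = 1.769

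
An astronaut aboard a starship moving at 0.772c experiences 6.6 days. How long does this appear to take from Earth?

Proper time Δt₀ = 6.6 days
γ = 1/√(1 - 0.772²) = 1.573
Δt = γΔt₀ = 1.573 × 6.6 = 10.38 days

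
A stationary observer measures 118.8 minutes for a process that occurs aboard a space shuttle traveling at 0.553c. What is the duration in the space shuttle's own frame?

Dilated time Δt = 118.8 minutes
γ = 1/√(1 - 0.553²) = 1.2002
Δt₀ = Δt/γ = 118.8/1.2002 = 98.98 minutes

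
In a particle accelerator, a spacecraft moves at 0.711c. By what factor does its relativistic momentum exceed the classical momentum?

p_rel = γmv, p_class = mv
Ratio = γ = 1/√(1 - 0.711²)
= 1/√(0.494479) = 1.422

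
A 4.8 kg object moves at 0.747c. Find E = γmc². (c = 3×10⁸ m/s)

γ = 1/√(1 - 0.747²) = 1.5042
mc² = 4.8 × (3×10⁸)² = 4.320×10¹⁷ J
E = γmc² = 1.5042 × 4.320×10¹⁷ = 6.498×10¹⁷ J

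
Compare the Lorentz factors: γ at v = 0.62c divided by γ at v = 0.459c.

γ₁ = 1/√(1 - 0.62²) = 1.275
γ₂ = 1/√(1 - 0.459²) = 1.126
γ₁/γ₂ = 1.275/1.126 = 1.132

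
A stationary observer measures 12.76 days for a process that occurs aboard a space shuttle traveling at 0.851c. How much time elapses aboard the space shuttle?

Dilated time Δt = 12.76 days
γ = 1/√(1 - 0.851²) = 1.9042
Δt₀ = Δt/γ = 12.76/1.9042 = 6.701 days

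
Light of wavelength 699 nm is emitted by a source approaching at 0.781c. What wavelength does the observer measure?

β = 0.781
Wavelength Doppler factor = √(0.219/1.781) = √(0.1230) = 0.3507
λ_obs = 699 × 0.3507 = 245.1 nm (blueshift)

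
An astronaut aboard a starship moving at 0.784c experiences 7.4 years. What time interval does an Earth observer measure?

Proper time Δt₀ = 7.4 years
γ = 1/√(1 - 0.784²) = 1.611
Δt = γΔt₀ = 1.611 × 7.4 = 11.92 years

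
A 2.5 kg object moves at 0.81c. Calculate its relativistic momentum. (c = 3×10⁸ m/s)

γ = 1/√(1 - 0.81²) = 1.705
v = 0.81 × 3×10⁸ = 2.430×10⁸ m/s
p = γmv = 1.705 × 2.5 × 2.430×10⁸ = 1.036×10⁹ kg·m/s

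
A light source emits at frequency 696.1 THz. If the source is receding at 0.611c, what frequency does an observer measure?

β = v/c = 0.611
(1-β)/(1+β) = 0.389/1.611 = 0.2415
Doppler factor = √(0.2415) = 0.4914
f_obs = 696.1 × 0.4914 = 342.1 THz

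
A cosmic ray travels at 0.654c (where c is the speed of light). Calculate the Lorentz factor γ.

v/c = 0.654, so (v/c)² = 0.427716
1 - (v/c)² = 0.572284
γ = 1/√(0.572284) = 1.322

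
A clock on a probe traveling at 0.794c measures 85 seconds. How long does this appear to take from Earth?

Proper time Δt₀ = 85 seconds
γ = 1/√(1 - 0.794²) = 1.645
Δt = γΔt₀ = 1.645 × 85 = 139.8 seconds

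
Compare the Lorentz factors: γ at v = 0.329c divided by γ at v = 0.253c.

γ₁ = 1/√(1 - 0.329²) = 1.0590
γ₂ = 1/√(1 - 0.253²) = 1.0336
γ₁/γ₂ = 1.0590/1.0336 = 1.025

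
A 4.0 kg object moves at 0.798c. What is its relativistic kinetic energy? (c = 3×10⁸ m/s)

γ = 1/√(1 - 0.798²) = 1.65932
γ - 1 = 0.65932
KE = (γ-1)mc² = 0.65932 × 4.0 × (3×10⁸)² = 2.374×10¹⁷ J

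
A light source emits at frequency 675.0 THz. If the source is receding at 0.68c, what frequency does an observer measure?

β = v/c = 0.68
(1-β)/(1+β) = 0.32/1.68 = 0.19048
Doppler factor = √(0.19048) = 0.4364
f_obs = 675.0 × 0.4364 = 294.6 THz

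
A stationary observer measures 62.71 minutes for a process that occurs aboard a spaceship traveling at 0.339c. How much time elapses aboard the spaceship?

Dilated time Δt = 62.71 minutes
γ = 1/√(1 - 0.339²) = 1.0629
Δt₀ = Δt/γ = 62.71/1.0629 = 59.00 minutes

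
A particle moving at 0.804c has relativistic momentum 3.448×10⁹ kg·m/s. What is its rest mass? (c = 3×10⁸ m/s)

γ = 1/√(1 - 0.804²) = 1.6817
v = 0.804 × 3×10⁸ = 2.412×10⁸ m/s
m = p/(γv) = 3.448×10⁹/(1.6817 × 2.412×10⁸) = 8.500 kg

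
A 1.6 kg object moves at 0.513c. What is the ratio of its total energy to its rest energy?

E = γmc², E₀ = mc²
E/E₀ = γ = 1/√(1 - 0.513²) = 1.165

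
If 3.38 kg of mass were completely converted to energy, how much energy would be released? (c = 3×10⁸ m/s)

Using E = mc²:
c² = (3×10⁸)² = 9×10¹⁶ m²/s²
E = 3.38 × 9×10¹⁶ = 3.042×10¹⁷ J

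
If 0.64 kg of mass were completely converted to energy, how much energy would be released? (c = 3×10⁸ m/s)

Using E = mc²:
c² = (3×10⁸)² = 9×10¹⁶ m²/s²
E = 0.64 × 9×10¹⁶ = 5.760×10¹⁶ J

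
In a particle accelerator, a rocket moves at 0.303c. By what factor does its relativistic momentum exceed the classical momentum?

p_rel = γmv, p_class = mv
Ratio = γ = 1/√(1 - 0.303²)
= 1/√(0.908191) = 1.049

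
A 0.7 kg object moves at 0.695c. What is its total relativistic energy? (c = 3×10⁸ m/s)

γ = 1/√(1 - 0.695²) = 1.3908
mc² = 0.7 × (3×10⁸)² = 6.300×10¹⁶ J
E = γmc² = 1.3908 × 6.300×10¹⁶ = 8.762×10¹⁶ J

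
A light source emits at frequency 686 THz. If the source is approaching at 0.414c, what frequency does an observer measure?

β = v/c = 0.414
(1+β)/(1-β) = 1.414/0.586 = 2.413
Doppler factor = √(2.413) = 1.5534
f_obs = 686 × 1.5534 = 1066 THz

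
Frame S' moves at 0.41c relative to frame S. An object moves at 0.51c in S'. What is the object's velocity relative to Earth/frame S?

u = (u' + v)/(1 + u'v/c²)
Numerator: 0.51 + 0.41 = 0.92
Denominator: 1 + 0.2091 = 1.2091
u = 0.92/1.2091 = 0.7609c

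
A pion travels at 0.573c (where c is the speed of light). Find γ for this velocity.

v/c = 0.573, so (v/c)² = 0.328329
1 - (v/c)² = 0.671671
γ = 1/√(0.671671) = 1.220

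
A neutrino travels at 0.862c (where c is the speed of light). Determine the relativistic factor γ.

v/c = 0.862, so (v/c)² = 0.743044
1 - (v/c)² = 0.256956
γ = 1/√(0.256956) = 1.973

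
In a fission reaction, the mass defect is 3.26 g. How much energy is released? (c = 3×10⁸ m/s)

Convert mass defect: Δm = 3.26 g = 0.00326 kg
E = Δm·c² = 0.00326 × (3×10⁸)²
= 0.00326 × 9×10¹⁶ = 2.934×10¹⁴ J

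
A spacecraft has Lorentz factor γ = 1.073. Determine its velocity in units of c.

From γ = 1/√(1 - v²/c²):
1/γ² = 1/1.073² = 0.8686
v²/c² = 1 - 0.8686 = 0.1314
v/c = √(0.1314) = 0.3625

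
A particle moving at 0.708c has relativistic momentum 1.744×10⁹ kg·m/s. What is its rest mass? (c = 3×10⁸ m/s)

γ = 1/√(1 - 0.708²) = 1.416
v = 0.708 × 3×10⁸ = 2.124×10⁸ m/s
m = p/(γv) = 1.744×10⁹/(1.416 × 2.124×10⁸) = 5.799 kg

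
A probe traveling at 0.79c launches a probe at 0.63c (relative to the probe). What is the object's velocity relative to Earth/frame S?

u = (u' + v)/(1 + u'v/c²)
Numerator: 0.63 + 0.79 = 1.42
Denominator: 1 + 0.4977 = 1.4977
u = 1.42/1.4977 = 0.9481c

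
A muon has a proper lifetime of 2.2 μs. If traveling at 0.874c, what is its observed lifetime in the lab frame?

Proper lifetime τ₀ = 2.2 μs
γ = 1/√(1 - 0.874²) = 2.0579
τ = γτ₀ = 2.0579 × 2.2 μs = 4.527 μs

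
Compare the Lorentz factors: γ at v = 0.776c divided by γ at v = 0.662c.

γ₁ = 1/√(1 - 0.776²) = 1.585
γ₂ = 1/√(1 - 0.662²) = 1.334
γ₁/γ₂ = 1.585/1.334 = 1.188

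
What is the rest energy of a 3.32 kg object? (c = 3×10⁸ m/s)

c² = (3×10⁸)² = 9.000×10¹⁶ m²/s²
E₀ = mc² = 3.32 × 9.000×10¹⁶ = 2.988×10¹⁷ J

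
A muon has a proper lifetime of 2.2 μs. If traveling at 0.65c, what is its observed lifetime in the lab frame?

Proper lifetime τ₀ = 2.2 μs
γ = 1/√(1 - 0.65²) = 1.316
τ = γτ₀ = 1.316 × 2.2 μs = 2.895 μs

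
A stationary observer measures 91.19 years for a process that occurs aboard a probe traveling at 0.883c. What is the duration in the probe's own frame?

Dilated time Δt = 91.19 years
γ = 1/√(1 - 0.883²) = 2.1305
Δt₀ = Δt/γ = 91.19/2.1305 = 42.80 years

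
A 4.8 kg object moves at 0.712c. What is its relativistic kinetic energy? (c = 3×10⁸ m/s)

γ = 1/√(1 - 0.712²) = 1.4241
γ - 1 = 0.4241
KE = (γ-1)mc² = 0.4241 × 4.8 × (3×10⁸)² = 1.832×10¹⁷ J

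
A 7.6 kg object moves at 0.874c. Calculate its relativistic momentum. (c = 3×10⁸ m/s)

γ = 1/√(1 - 0.874²) = 2.058
v = 0.874 × 3×10⁸ = 2.622×10⁸ m/s
p = γmv = 2.058 × 7.6 × 2.622×10⁸ = 4.101×10⁹ kg·m/s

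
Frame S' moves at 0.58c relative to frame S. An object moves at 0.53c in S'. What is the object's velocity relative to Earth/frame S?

u = (u' + v)/(1 + u'v/c²)
Numerator: 0.53 + 0.58 = 1.11
Denominator: 1 + 0.3074 = 1.3074
u = 1.11/1.3074 = 0.8490c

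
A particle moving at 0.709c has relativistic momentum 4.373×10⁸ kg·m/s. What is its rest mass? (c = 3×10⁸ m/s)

γ = 1/√(1 - 0.709²) = 1.418
v = 0.709 × 3×10⁸ = 2.127×10⁸ m/s
m = p/(γv) = 4.373×10⁸/(1.418 × 2.127×10⁸) = 1.450 kg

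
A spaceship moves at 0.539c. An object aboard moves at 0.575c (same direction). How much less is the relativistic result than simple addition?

Classical: u' + v = 0.575 + 0.539 = 1.114c
Relativistic: u = (0.575 + 0.539)/(1 + 0.309925) = 1.114/1.309925 = 0.8504c
Difference: 1.114 - 0.8504 = 0.2636c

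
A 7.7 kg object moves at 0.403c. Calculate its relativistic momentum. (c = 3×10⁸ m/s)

γ = 1/√(1 - 0.403²) = 1.0927
v = 0.403 × 3×10⁸ = 1.209×10⁸ m/s
p = γmv = 1.0927 × 7.7 × 1.209×10⁸ = 1.017×10⁹ kg·m/s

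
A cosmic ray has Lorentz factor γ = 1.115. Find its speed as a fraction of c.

From γ = 1/√(1 - v²/c²):
1/γ² = 1/1.115² = 0.8044
v²/c² = 1 - 0.8044 = 0.1956
v/c = √(0.1956) = 0.4423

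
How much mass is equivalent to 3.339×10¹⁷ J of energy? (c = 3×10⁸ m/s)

From E = mc², we get m = E/c²
c² = (3×10⁸)² = 9×10¹⁶ m²/s²
m = 3.339×10¹⁷ / 9×10¹⁶ = 3.710 kg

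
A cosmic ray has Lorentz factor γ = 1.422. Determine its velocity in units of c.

From γ = 1/√(1 - v²/c²):
1/γ² = 1/1.422² = 0.4945
v²/c² = 1 - 0.4945 = 0.5055
v/c = √(0.5055) = 0.7110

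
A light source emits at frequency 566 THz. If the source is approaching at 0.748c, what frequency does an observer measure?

β = v/c = 0.748
(1+β)/(1-β) = 1.748/0.252 = 6.937
Doppler factor = √(6.937) = 2.634
f_obs = 566 × 2.634 = 1491 THz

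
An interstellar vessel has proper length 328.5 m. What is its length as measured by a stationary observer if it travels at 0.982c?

Proper length L₀ = 328.5 m
γ = 1/√(1 - 0.982²) = 5.294
L = L₀/γ = 328.5/5.294 = 62.05 m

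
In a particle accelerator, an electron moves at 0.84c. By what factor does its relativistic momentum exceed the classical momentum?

p_rel = γmv, p_class = mv
Ratio = γ = 1/√(1 - 0.84²)
= 1/√(0.2944) = 1.843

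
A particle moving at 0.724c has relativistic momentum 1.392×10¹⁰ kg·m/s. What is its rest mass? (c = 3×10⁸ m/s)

γ = 1/√(1 - 0.724²) = 1.4497
v = 0.724 × 3×10⁸ = 2.172×10⁸ m/s
m = p/(γv) = 1.392×10¹⁰/(1.4497 × 2.172×10⁸) = 44.21 kg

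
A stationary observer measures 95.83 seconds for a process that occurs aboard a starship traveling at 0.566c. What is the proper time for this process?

Dilated time Δt = 95.83 seconds
γ = 1/√(1 - 0.566²) = 1.213
Δt₀ = Δt/γ = 95.83/1.213 = 79.00 seconds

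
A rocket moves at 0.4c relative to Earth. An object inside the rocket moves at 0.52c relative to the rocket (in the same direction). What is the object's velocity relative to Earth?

u = (u' + v)/(1 + u'v/c²)
Numerator: 0.52 + 0.4 = 0.92
Denominator: 1 + 0.208 = 1.208
u = 0.92/1.208 = 0.7616c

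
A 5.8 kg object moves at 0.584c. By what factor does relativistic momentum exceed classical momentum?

p_rel = γmv, p_class = mv
Ratio = γ = 1/√(1 - 0.584²) = 1.232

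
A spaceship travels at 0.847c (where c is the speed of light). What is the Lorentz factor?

v/c = 0.847, so (v/c)² = 0.717409
1 - (v/c)² = 0.282591
γ = 1/√(0.282591) = 1.881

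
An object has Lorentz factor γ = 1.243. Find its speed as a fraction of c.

From γ = 1/√(1 - v²/c²):
1/γ² = 1/1.243² = 0.64723
v²/c² = 1 - 0.64723 = 0.35277
v/c = √(0.35277) = 0.5939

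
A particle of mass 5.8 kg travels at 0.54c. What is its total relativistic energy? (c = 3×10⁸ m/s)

γ = 1/√(1 - 0.54²) = 1.1881
mc² = 5.8 × (3×10⁸)² = 5.220×10¹⁷ J
E = γmc² = 1.1881 × 5.220×10¹⁷ = 6.202×10¹⁷ J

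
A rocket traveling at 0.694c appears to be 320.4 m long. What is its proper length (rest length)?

Contracted length L = 320.4 m
γ = 1/√(1 - 0.694²) = 1.389
L₀ = γL = 1.389 × 320.4 = 445.0 m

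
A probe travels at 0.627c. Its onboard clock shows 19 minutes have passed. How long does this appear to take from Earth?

Proper time Δt₀ = 19 minutes
γ = 1/√(1 - 0.627²) = 1.2837
Δt = γΔt₀ = 1.2837 × 19 = 24.39 minutes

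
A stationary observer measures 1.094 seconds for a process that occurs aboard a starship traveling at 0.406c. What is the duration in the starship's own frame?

Dilated time Δt = 1.094 seconds
γ = 1/√(1 - 0.406²) = 1.0942
Δt₀ = Δt/γ = 1.094/1.0942 = 0.9998 seconds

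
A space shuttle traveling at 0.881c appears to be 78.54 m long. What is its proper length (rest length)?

Contracted length L = 78.54 m
γ = 1/√(1 - 0.881²) = 2.114
L₀ = γL = 2.114 × 78.54 = 166.0 m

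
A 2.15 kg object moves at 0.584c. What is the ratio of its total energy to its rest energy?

E = γmc², E₀ = mc²
E/E₀ = γ = 1/√(1 - 0.584²) = 1.232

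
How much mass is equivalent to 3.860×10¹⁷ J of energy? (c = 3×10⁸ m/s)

From E = mc², we get m = E/c²
c² = (3×10⁸)² = 9×10¹⁶ m²/s²
m = 3.860×10¹⁷ / 9×10¹⁶ = 4.289 kg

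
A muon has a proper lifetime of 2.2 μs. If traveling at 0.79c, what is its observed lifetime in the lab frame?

Proper lifetime τ₀ = 2.2 μs
γ = 1/√(1 - 0.79²) = 1.631
τ = γτ₀ = 1.631 × 2.2 μs = 3.588 μs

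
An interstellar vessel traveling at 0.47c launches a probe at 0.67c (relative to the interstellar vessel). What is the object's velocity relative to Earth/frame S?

u = (u' + v)/(1 + u'v/c²)
Numerator: 0.67 + 0.47 = 1.14
Denominator: 1 + 0.3149 = 1.3149
u = 1.14/1.3149 = 0.8670c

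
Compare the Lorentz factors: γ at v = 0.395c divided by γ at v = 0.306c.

γ₁ = 1/√(1 - 0.395²) = 1.0885
γ₂ = 1/√(1 - 0.306²) = 1.0504
γ₁/γ₂ = 1.0885/1.0504 = 1.036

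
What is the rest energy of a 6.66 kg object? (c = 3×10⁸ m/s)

c² = (3×10⁸)² = 9.000×10¹⁶ m²/s²
E₀ = mc² = 6.66 × 9.000×10¹⁶ = 5.994×10¹⁷ J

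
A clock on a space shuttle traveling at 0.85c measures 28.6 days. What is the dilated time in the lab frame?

Proper time Δt₀ = 28.6 days
γ = 1/√(1 - 0.85²) = 1.8983
Δt = γΔt₀ = 1.8983 × 28.6 = 54.29 days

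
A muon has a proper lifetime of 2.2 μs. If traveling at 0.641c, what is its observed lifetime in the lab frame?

Proper lifetime τ₀ = 2.2 μs
γ = 1/√(1 - 0.641²) = 1.3029
τ = γτ₀ = 1.3029 × 2.2 μs = 2.866 μs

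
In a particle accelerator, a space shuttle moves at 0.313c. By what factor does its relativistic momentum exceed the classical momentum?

p_rel = γmv, p_class = mv
Ratio = γ = 1/√(1 - 0.313²)
= 1/√(0.902031) = 1.053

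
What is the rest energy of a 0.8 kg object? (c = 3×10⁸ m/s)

c² = (3×10⁸)² = 9.000×10¹⁶ m²/s²
E₀ = mc² = 0.8 × 9.000×10¹⁶ = 7.200×10¹⁶ J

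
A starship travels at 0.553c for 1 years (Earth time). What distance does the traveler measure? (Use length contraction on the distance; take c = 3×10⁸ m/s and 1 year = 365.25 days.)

Earth distance: d = v × t = 0.553c × 1 yr = 5.2354×10¹⁵ m
γ = 1.2002
d' = d/γ = 5.2354×10¹⁵/1.2002 = 4.362×10¹⁵ m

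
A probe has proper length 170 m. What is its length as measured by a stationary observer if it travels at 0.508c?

Proper length L₀ = 170 m
γ = 1/√(1 - 0.508²) = 1.161
L = L₀/γ = 170/1.161 = 146.4 m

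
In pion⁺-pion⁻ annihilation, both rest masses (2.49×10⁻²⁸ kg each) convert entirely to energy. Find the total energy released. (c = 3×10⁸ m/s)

Both particles have the same rest mass, so total mass = 2m
E = 2m·c² = 2 × 2.49×10⁻²⁸ × (3×10⁸)²
= 2 × 2.49×10⁻²⁸ × 9×10¹⁶
= 4.482×10⁻¹¹ J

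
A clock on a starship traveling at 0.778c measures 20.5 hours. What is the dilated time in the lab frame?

Proper time Δt₀ = 20.5 hours
γ = 1/√(1 - 0.778²) = 1.5917
Δt = γΔt₀ = 1.5917 × 20.5 = 32.63 hours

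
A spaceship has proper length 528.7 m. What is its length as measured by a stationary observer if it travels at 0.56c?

Proper length L₀ = 528.7 m
γ = 1/√(1 - 0.56²) = 1.207
L = L₀/γ = 528.7/1.207 = 438.0 m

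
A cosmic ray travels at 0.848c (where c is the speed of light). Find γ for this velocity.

v/c = 0.848, so (v/c)² = 0.719104
1 - (v/c)² = 0.280896
γ = 1/√(0.280896) = 1.887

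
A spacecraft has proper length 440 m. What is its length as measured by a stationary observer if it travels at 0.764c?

Proper length L₀ = 440 m
γ = 1/√(1 - 0.764²) = 1.550
L = L₀/γ = 440/1.550 = 283.9 m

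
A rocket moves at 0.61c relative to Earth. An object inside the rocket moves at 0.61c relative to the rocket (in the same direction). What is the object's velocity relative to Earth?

u = (u' + v)/(1 + u'v/c²)
Numerator: 0.61 + 0.61 = 1.22
Denominator: 1 + 0.3721 = 1.3721
u = 1.22/1.3721 = 0.8891c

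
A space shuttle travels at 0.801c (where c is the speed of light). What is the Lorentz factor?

v/c = 0.801, so (v/c)² = 0.641601
1 - (v/c)² = 0.358399
γ = 1/√(0.358399) = 1.670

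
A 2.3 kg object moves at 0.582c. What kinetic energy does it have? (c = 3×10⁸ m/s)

γ = 1/√(1 - 0.582²) = 1.2297
γ - 1 = 0.2297
KE = (γ-1)mc² = 0.2297 × 2.3 × (3×10⁸)² = 4.755×10¹⁶ J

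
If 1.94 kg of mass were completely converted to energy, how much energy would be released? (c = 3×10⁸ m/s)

Using E = mc²:
c² = (3×10⁸)² = 9×10¹⁶ m²/s²
E = 1.94 × 9×10¹⁶ = 1.746×10¹⁷ J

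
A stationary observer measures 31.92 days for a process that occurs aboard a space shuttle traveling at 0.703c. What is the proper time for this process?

Dilated time Δt = 31.92 days
γ = 1/√(1 - 0.703²) = 1.406
Δt₀ = Δt/γ = 31.92/1.406 = 22.70 days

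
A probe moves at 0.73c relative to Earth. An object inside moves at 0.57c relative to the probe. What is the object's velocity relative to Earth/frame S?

u = (u' + v)/(1 + u'v/c²)
Numerator: 0.57 + 0.73 = 1.3
Denominator: 1 + 0.4161 = 1.4161
u = 1.3/1.4161 = 0.9180c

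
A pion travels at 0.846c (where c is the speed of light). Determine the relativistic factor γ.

v/c = 0.846, so (v/c)² = 0.715716
1 - (v/c)² = 0.284284
γ = 1/√(0.284284) = 1.876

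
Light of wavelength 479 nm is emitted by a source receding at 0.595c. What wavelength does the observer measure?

β = 0.595
Wavelength Doppler factor = √(1.595/0.405) = √(3.9383) = 1.9845
λ_obs = 479 × 1.9845 = 950.6 nm (redshift)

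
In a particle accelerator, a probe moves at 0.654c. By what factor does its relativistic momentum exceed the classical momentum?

p_rel = γmv, p_class = mv
Ratio = γ = 1/√(1 - 0.654²)
= 1/√(0.572284) = 1.322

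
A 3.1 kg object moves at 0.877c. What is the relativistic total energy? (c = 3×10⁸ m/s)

γ = 1/√(1 - 0.877²) = 2.0812
mc² = 3.1 × (3×10⁸)² = 2.790×10¹⁷ J
E = γmc² = 2.0812 × 2.790×10¹⁷ = 5.807×10¹⁷ J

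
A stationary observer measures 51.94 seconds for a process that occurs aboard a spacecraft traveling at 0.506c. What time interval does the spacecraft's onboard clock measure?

Dilated time Δt = 51.94 seconds
γ = 1/√(1 - 0.506²) = 1.1594
Δt₀ = Δt/γ = 51.94/1.1594 = 44.80 seconds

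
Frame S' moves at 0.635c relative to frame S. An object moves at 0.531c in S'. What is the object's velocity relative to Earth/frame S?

u = (u' + v)/(1 + u'v/c²)
Numerator: 0.531 + 0.635 = 1.166
Denominator: 1 + 0.337185 = 1.337185
u = 1.166/1.337185 = 0.8720c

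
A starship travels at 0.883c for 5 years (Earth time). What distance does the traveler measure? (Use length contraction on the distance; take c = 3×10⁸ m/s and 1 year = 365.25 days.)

Earth distance: d = v × t = 0.883c × 5 yr = 4.180×10¹⁶ m
γ = 2.131
d' = d/γ = 4.180×10¹⁶/2.131 = 1.962×10¹⁶ m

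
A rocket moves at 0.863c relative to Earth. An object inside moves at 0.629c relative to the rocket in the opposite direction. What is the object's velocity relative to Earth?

Object's velocity in rocket frame is u' = -0.629c
u = (u' + v)/(1 + u'v/c²) = (v - 0.629)/(1 - 0.629·v/c²)
Numerator: 0.863 - 0.629 = 0.234
Denominator: 1 - 0.542827 = 0.457173
u = 0.234/0.457173 = 0.5118c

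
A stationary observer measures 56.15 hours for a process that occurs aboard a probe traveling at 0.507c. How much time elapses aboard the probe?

Dilated time Δt = 56.15 hours
γ = 1/√(1 - 0.507²) = 1.1602
Δt₀ = Δt/γ = 56.15/1.1602 = 48.40 hours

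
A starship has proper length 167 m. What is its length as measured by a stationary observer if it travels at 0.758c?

Proper length L₀ = 167 m
γ = 1/√(1 - 0.758²) = 1.533
L = L₀/γ = 167/1.533 = 108.9 m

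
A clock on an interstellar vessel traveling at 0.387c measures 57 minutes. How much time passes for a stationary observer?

Proper time Δt₀ = 57 minutes
γ = 1/√(1 - 0.387²) = 1.0845
Δt = γΔt₀ = 1.0845 × 57 = 61.82 minutes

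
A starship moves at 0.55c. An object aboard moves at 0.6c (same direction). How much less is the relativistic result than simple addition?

Classical: u' + v = 0.6 + 0.55 = 1.15c
Relativistic: u = (0.6 + 0.55)/(1 + 0.33) = 1.15/1.33 = 0.8647c
Difference: 1.15 - 0.8647 = 0.2853c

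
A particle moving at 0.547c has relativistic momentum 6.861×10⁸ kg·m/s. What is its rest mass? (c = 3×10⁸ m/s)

γ = 1/√(1 - 0.547²) = 1.1946
v = 0.547 × 3×10⁸ = 1.641×10⁸ m/s
m = p/(γv) = 6.861×10⁸/(1.1946 × 1.641×10⁸) = 3.500 kg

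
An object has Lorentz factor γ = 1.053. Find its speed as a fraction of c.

From γ = 1/√(1 - v²/c²):
1/γ² = 1/1.053² = 0.90187
v²/c² = 1 - 0.90187 = 0.09813
v/c = √(0.09813) = 0.3133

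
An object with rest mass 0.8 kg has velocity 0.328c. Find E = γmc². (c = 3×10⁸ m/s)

γ = 1/√(1 - 0.328²) = 1.0586
mc² = 0.8 × (3×10⁸)² = 7.200×10¹⁶ J
E = γmc² = 1.0586 × 7.200×10¹⁶ = 7.622×10¹⁶ J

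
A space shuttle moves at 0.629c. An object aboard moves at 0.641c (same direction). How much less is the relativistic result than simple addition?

Classical: u' + v = 0.641 + 0.629 = 1.27c
Relativistic: u = (0.641 + 0.629)/(1 + 0.403189) = 1.27/1.403189 = 0.9051c
Difference: 1.27 - 0.9051 = 0.3649c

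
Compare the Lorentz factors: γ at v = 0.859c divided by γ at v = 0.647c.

γ₁ = 1/√(1 - 0.859²) = 1.9532
γ₂ = 1/√(1 - 0.647²) = 1.3115
γ₁/γ₂ = 1.9532/1.3115 = 1.489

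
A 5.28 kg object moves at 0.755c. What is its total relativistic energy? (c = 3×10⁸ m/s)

γ = 1/√(1 - 0.755²) = 1.525
mc² = 5.28 × (3×10⁸)² = 4.752×10¹⁷ J
E = γmc² = 1.525 × 4.752×10¹⁷ = 7.247×10¹⁷ J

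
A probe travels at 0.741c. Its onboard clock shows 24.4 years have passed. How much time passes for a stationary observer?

Proper time Δt₀ = 24.4 years
γ = 1/√(1 - 0.741²) = 1.4892
Δt = γΔt₀ = 1.4892 × 24.4 = 36.34 years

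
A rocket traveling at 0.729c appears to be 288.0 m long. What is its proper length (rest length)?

Contracted length L = 288.0 m
γ = 1/√(1 - 0.729²) = 1.4609
L₀ = γL = 1.4609 × 288.0 = 420.7 m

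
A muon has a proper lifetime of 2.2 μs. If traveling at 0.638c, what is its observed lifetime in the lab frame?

Proper lifetime τ₀ = 2.2 μs
γ = 1/√(1 - 0.638²) = 1.2986
τ = γτ₀ = 1.2986 × 2.2 μs = 2.857 μs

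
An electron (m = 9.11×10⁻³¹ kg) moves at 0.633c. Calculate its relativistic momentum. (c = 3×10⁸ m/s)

γ = 1/√(1 - 0.633²) = 1.292
v = 0.633 × 3×10⁸ = 1.899×10⁸ m/s
p = γmv = 1.292 × 9.11×10⁻³¹ × 1.899×10⁸ = 2.235×10⁻²² kg·m/s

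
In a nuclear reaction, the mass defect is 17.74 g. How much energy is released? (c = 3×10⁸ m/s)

Convert mass defect: Δm = 17.74 g = 0.01774 kg
E = Δm·c² = 0.01774 × (3×10⁸)²
= 0.01774 × 9×10¹⁶ = 1.597×10¹⁵ J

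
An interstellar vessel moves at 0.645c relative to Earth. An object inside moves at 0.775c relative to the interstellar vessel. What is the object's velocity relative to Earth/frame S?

u = (u' + v)/(1 + u'v/c²)
Numerator: 0.775 + 0.645 = 1.42
Denominator: 1 + 0.499875 = 1.499875
u = 1.42/1.499875 = 0.9467c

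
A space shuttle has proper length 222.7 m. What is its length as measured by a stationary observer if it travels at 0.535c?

Proper length L₀ = 222.7 m
γ = 1/√(1 - 0.535²) = 1.184
L = L₀/γ = 222.7/1.184 = 188.1 m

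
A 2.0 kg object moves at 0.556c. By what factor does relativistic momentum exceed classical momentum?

p_rel = γmv, p_class = mv
Ratio = γ = 1/√(1 - 0.556²) = 1.203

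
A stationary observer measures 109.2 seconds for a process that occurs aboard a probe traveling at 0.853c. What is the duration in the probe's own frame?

Dilated time Δt = 109.2 seconds
γ = 1/√(1 - 0.853²) = 1.916
Δt₀ = Δt/γ = 109.2/1.916 = 56.99 seconds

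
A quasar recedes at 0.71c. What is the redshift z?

β = 0.71
(1+β)/(1-β) = 1.71/0.29 = 5.897
√(5.897) = 2.428
z = 2.428 - 1 = 1.428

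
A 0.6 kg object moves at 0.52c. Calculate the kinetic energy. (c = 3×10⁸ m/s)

γ = 1/√(1 - 0.52²) = 1.170732
γ - 1 = 0.170732
KE = (γ-1)mc² = 0.170732 × 0.6 × (3×10⁸)² = 9.220×10¹⁵ J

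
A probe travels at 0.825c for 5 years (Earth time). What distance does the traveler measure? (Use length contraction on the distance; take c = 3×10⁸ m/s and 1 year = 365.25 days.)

Earth distance: d = v × t = 0.825c × 5 yr = 3.905×10¹⁶ m
γ = 1.769
d' = d/γ = 3.905×10¹⁶/1.769 = 2.207×10¹⁶ m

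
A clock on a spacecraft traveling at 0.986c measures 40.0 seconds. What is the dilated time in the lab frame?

Proper time Δt₀ = 40.0 seconds
γ = 1/√(1 - 0.986²) = 5.997
Δt = γΔt₀ = 5.997 × 40.0 = 239.9 seconds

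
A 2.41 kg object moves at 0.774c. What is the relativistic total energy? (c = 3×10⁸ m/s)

γ = 1/√(1 - 0.774²) = 1.5793
mc² = 2.41 × (3×10⁸)² = 2.169×10¹⁷ J
E = γmc² = 1.5793 × 2.169×10¹⁷ = 3.426×10¹⁷ J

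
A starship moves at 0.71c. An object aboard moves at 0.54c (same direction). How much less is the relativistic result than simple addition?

Classical: u' + v = 0.54 + 0.71 = 1.25c
Relativistic: u = (0.54 + 0.71)/(1 + 0.3834) = 1.25/1.3834 = 0.9036c
Difference: 1.25 - 0.9036 = 0.3464c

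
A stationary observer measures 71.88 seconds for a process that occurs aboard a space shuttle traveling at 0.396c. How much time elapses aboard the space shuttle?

Dilated time Δt = 71.88 seconds
γ = 1/√(1 - 0.396²) = 1.08903
Δt₀ = Δt/γ = 71.88/1.08903 = 66.00 seconds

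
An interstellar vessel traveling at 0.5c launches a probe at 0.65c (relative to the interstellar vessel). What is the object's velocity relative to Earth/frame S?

u = (u' + v)/(1 + u'v/c²)
Numerator: 0.65 + 0.5 = 1.15
Denominator: 1 + 0.325 = 1.325
u = 1.15/1.325 = 0.8679c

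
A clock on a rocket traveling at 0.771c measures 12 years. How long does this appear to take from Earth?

Proper time Δt₀ = 12 years
γ = 1/√(1 - 0.771²) = 1.570
Δt = γΔt₀ = 1.570 × 12 = 18.84 years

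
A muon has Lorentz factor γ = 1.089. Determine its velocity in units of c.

From γ = 1/√(1 - v²/c²):
1/γ² = 1/1.089² = 0.84323
v²/c² = 1 - 0.84323 = 0.15677
v/c = √(0.15677) = 0.3959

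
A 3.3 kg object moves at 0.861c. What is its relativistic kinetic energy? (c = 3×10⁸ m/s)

γ = 1/√(1 - 0.861²) = 1.9662
γ - 1 = 0.9662
KE = (γ-1)mc² = 0.9662 × 3.3 × (3×10⁸)² = 2.870×10¹⁷ J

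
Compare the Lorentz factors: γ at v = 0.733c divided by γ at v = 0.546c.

γ₁ = 1/√(1 - 0.733²) = 1.4701
γ₂ = 1/√(1 - 0.546²) = 1.1936
γ₁/γ₂ = 1.4701/1.1936 = 1.232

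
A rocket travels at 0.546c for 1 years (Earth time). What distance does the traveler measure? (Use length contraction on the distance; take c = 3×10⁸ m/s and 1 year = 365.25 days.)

Earth distance: d = v × t = 0.546c × 1 yr = 5.1691×10¹⁵ m
γ = 1.1936
d' = d/γ = 5.1691×10¹⁵/1.1936 = 4.331×10¹⁵ m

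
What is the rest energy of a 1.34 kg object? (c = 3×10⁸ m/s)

c² = (3×10⁸)² = 9.000×10¹⁶ m²/s²
E₀ = mc² = 1.34 × 9.000×10¹⁶ = 1.206×10¹⁷ J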